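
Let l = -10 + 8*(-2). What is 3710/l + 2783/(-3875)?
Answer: -7224304/50375 ≈ -143.41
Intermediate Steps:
l = -26 (l = -10 - 16 = -26)
3710/l + 2783/(-3875) = 3710/(-26) + 2783/(-3875) = 3710*(-1/26) + 2783*(-1/3875) = -1855/13 - 2783/3875 = -7224304/50375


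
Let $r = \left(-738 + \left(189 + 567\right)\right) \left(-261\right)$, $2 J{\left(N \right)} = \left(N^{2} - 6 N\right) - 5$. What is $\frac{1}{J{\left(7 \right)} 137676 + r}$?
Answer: $\frac{1}{132978} \approx 7.52 \cdot 10^{-6}$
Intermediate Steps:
$J{\left(N \right)} = - \frac{5}{2} + \frac{N^{2}}{2} - 3 N$ ($J{\left(N \right)} = \frac{\left(N^{2} - 6 N\right) - 5}{2} = \frac{-5 + N^{2} - 6 N}{2} = - \frac{5}{2} + \frac{N^{2}}{2} - 3 N$)
$r = -4698$ ($r = \left(-738 + 756\right) \left(-261\right) = 18 \left(-261\right) = -4698$)
$\frac{1}{J{\left(7 \right)} 137676 + r} = \frac{1}{\left(- \frac{5}{2} + \frac{7^{2}}{2} - 21\right) 137676 - 4698} = \frac{1}{\left(- \frac{5}{2} + \frac{1}{2} \cdot 49 - 21\right) 137676 - 4698} = \frac{1}{\left(- \frac{5}{2} + \frac{49}{2} - 21\right) 137676 - 4698} = \frac{1}{1 \cdot 137676 - 4698} = \frac{1}{137676 - 4698} = \frac{1}{132978}$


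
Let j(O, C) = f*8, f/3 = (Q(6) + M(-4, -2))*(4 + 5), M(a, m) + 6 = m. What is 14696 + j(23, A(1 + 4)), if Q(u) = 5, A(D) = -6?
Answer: 14048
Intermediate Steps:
M(a, m) = -6 + m
f = -81 (f = 3*((5 + (-6 - 2))*(4 + 5)) = 3*((5 - 8)*9) = 3*(-3*9) = 3*(-27) = -81)
j(O, C) = -648 (j(O, C) = -81*8 = -648)
14696 + j(23, A(1 + 4)) = 14696 - 648 = 14048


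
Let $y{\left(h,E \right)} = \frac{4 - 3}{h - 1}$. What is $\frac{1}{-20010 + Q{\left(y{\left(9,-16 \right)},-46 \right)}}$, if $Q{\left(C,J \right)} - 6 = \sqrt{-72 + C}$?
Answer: $- \frac{160032}{3201280703} - \frac{10 i \sqrt{46}}{3201280703} \approx -4.999 \cdot 10^{-5} - 2.1186 \cdot 10^{-8} i$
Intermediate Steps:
$y{\left(h,E \right)} = \frac{1}{-1 + h}$ ($y{\left(h,E \right)} = 1 \frac{1}{-1 + h} = \frac{1}{-1 + h}$)
$Q{\left(C,J \right)} = 6 + \sqrt{-72 + C}$
$\frac{1}{-20010 + Q{\left(y{\left(9,-16 \right)},-46 \right)}} = \frac{1}{-20010 + \left(6 + \sqrt{-72 + \frac{1}{-1 + 9}}\right)} = \frac{1}{-20010 + \left(6 + \sqrt{-72 + \frac{1}{8}}\right)} = \frac{1}{-20010 + \left(6 + \sqrt{- \frac{575}{8}}\right)} = \frac{1}{-20010 + \left(6 + \frac{5 i \sqrt{46}}{4}\right)} = \frac{1}{-20004 + \frac{5 i \sqrt{46}}{4}}$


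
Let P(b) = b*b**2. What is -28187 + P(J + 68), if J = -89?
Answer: -37448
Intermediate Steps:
P(b) = b**3
-28187 + P(J + 68) = -28187 + (-89 + 68)**3 = -28187 + (-21)**3 = -28187 - 9261 = -37448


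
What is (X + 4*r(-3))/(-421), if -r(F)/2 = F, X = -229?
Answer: 205/421 ≈ 0.48694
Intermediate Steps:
r(F) = -2*F
(X + 4*r(-3))/(-421) = (-229 + 4*(-2*(-3)))/(-421) = (-229 + 4*6)*(-1/421) = (-229 + 24)*(-1/421) = -205*(-1/421) = 205/421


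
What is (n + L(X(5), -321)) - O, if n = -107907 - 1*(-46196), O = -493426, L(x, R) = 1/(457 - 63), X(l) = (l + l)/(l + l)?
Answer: 170095711/394 ≈ 4.3172e+5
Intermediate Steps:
X(l) = 1 (X(l) = (2*l)/((2*l)) = (2*l)*(1/(2*l)) = 1)
L(x, R) = 1/394
n = -61711 (n = -107907 + 46196 = -61711)
(n + L(X(5), -321)) - O = (-61711 + 1/394) - 1*(-493426) = -24314133/394 + 493426 = 170095711/394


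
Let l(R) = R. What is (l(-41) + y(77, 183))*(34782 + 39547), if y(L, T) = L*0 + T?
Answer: 10554718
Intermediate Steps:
y(L, T) = T (y(L, T) = 0 + T = T)
(l(-41) + y(77, 183))*(34782 + 39547) = (-41 + 183)*(34782 + 39547) = 142*74329 = 10554718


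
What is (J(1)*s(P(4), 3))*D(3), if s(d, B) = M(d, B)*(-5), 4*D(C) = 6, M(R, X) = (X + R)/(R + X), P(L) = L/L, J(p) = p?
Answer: -15/2 ≈ -7.5000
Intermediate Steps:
P(L) = 1
M(R, X) = 1 (M(R, X) = (R + X)/(R + X) = 1)
D(C) = 3/2 (D(C) = (¼)*6 = 3/2)
s(d, B) = -5 (s(d, B) = 1*(-5) = -5)
(J(1)*s(P(4), 3))*D(3) = (1*(-5))*(3/2) = -5*3/2 = -15/2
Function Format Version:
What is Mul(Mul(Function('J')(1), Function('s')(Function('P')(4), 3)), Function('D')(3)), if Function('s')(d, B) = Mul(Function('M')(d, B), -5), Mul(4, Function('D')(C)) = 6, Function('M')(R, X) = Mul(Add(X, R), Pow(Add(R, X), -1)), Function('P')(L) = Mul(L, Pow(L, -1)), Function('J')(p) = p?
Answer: Rational(-15, 2) ≈ -7.5000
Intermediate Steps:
Function('P')(L) = 1
Function('M')(R, X) = 1 (Function('M')(R, X) = Mul(Add(R, X), Pow(Add(R, X), -1)) = 1)
Function('D')(C) = Rational(3, 2) (Function('D')(C) = Mul(Rational(1, 4), 6) = Rational(3, 2))
Function('s')(d, B) = -5 (Function('s')(d, B) = Mul(1, -5) = -5)
Mul(Mul(Function('J')(1), Function('s')(Function('P')(4), 3)), Function('D')(3)) = Mul(Mul(1, -5), Rational(3, 2)) = Mul(-5, Rational(3, 2)) = Rational(-15, 2)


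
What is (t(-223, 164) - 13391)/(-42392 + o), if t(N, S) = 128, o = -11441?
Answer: 13263/53833 ≈ 0.24637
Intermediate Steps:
(t(-223, 164) - 13391)/(-42392 + o) = (128 - 13391)/(-42392 - 11441) = -13263/(-53833) = -13263*(-1/53833) = 13263/53833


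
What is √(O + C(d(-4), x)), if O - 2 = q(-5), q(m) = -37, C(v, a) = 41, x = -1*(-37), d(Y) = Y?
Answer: √6 ≈ 2.4495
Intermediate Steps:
x = 37
O = -35 (O = 2 - 37 = -35)
√(O + C(d(-4), x)) = √(-35 + 41) = √6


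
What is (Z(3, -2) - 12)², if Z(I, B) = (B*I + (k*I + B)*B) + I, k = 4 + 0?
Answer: 1225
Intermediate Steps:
k = 4
Z(I, B) = I + B*I + B*(B + 4*I) (Z(I, B) = (B*I + (4*I + B)*B) + I = (B*I + (B + 4*I)*B) + I = (B*I + B*(B + 4*I)) + I = I + B*I + B*(B + 4*I))
(Z(3, -2) - 12)² = ((3 + (-2)² + 5*(-2)*3) - 12)² = ((3 + 4 - 30) - 12)² = (-23 - 12)² = (-35)² = 1225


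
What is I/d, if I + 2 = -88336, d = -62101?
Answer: 88338/62101 ≈ 1.4225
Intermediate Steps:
I = -88338 (I = -2 - 88336 = -88338)
I/d = -88338/(-62101) = -88338*(-1/62101) = 88338/62101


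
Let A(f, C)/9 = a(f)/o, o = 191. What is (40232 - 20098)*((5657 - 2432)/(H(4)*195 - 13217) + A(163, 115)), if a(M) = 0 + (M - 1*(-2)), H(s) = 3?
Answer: 182641000515/1206356 ≈ 1.5140e+5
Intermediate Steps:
a(M) = 2 + M (a(M) = 0 + (M + 2) = 0 + (2 + M) = 2 + M)
A(f, C) = 18/191 + 9*f/191 (A(f, C) = 9*((2 + f)/191) = 9*((2 + f)*(1/191)) = 9*(2/191 + f/191) = 18/191 + 9*f/191)
(40232 - 20098)*((5657 - 2432)/(H(4)*195 - 13217) + A(163, 115)) = (40232 - 20098)*((5657 - 2432)/(3*195 - 13217) + (18/191 + (9/191)*163)) = 20134*(3225/(585 - 13217) + (18/191 + 1467/191)) = 20134*(3225/(-12632) + 1485/191) = 20134*(3225*(-1/12632) + 1485/191) = 20134*(-3225/12632 + 1485/191) = 20134*(18142545/2412712) = 182641000515/1206356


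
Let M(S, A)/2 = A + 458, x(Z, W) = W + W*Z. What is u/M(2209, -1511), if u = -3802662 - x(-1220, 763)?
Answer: 2872565/2106 ≈ 1364.0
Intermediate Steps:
M(S, A) = 916 + 2*A (M(S, A) = 2*(A + 458) = 2*(458 + A) = 916 + 2*A)
u = -2872565 (u = -3802662 - 763*(1 - 1220) = -3802662 - 763*(-1219) = -3802662 - 1*(-930097) = -3802662 + 930097 = -2872565)
u/M(2209, -1511) = -2872565/(916 + 2*(-1511)) = -2872565/(916 - 3022) = -2872565/(-2106) = -2872565*(-1/2106) = 2872565/2106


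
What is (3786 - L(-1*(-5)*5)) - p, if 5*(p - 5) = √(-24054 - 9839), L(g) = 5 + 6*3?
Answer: 3758 - I*√33893/5 ≈ 3758.0 - 36.82*I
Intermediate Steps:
L(g) = 23 (L(g) = 5 + 18 = 23)
p = 5 + I*√33893/5 (p = 5 + √(-24054 - 9839)/5 = 5 + √(-33893)/5 = 5 + (I*√33893)/5 = 5 + I*√33893/5 ≈ 5.0 + 36.82*I)
(3786 - L(-1*(-5)*5)) - p = (3786 - 1*23) - (5 + I*√33893/5) = (3786 - 23) + (-5 - I*√33893/5) = 3763 + (-5 - I*√33893/5) = 3758 - I*√33893/5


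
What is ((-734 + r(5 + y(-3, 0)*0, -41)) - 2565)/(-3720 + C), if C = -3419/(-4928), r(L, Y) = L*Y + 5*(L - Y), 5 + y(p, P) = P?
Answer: 16134272/18328741 ≈ 0.88027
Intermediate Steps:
y(p, P) = -5 + P
r(L, Y) = -5*Y + 5*L + L*Y (r(L, Y) = L*Y + (-5*Y + 5*L) = -5*Y + 5*L + L*Y)
C = 3419/4928 (C = -3419*(-1/4928) = 3419/4928 ≈ 0.69379)
((-734 + r(5 + y(-3, 0)*0, -41)) - 2565)/(-3720 + C) = ((-734 + (-5*(-41) + 5*(5 + (-5 + 0)*0) + (5 + (-5 + 0)*0)*(-41))) - 2565)/(-3720 + 3419/4928) = ((-734 + (205 + 5*(5 - 5*0) + (5 - 5*0)*(-41))) - 2565)/(-18328741/4928) = ((-734 + (205 + 5*(5 + 0) + (5 + 0)*(-41))) - 2565)*(-4928/18328741) = ((-734 + (205 + 5*5 + 5*(-41))) - 2565)*(-4928/18328741) = ((-734 + (205 + 25 - 205)) - 2565)*(-4928/18328741) = ((-734 + 25) - 2565)*(-4928/18328741) = (-709 - 2565)*(-4928/18328741) = -3274*(-4928/18328741) = 16134272/18328741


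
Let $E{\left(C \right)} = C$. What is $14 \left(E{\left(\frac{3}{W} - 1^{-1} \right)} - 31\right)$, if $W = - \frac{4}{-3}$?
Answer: $- \frac{833}{2} \approx -416.5$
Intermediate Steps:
$W = \frac{4}{3}$ ($W = \left(-4\right) \left(- \frac{1}{3}\right) = \frac{4}{3} \approx 1.3333$)
$14 \left(E{\left(\frac{3}{W} - 1^{-1} \right)} - 31\right) = 14 \left(\left(\frac{3}{\frac{4}{3}} - 1^{-1}\right) - 31\right) = 14 \left(\left(3 \cdot \frac{3}{4} - 1\right) - 31\right) = 14 \left(\left(\frac{9}{4} - 1\right) - 31\right) = 14 \left(\frac{5}{4} - 31\right) = 14 \left(- \frac{119}{4}\right) = - \frac{833}{2}$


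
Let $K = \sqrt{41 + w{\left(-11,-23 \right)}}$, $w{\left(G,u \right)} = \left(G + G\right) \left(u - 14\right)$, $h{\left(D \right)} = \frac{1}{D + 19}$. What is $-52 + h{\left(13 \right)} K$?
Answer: $-52 + \frac{3 \sqrt{95}}{32} \approx -51.086$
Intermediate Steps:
$h{\left(D \right)} = \frac{1}{19 + D}$
$w{\left(G,u \right)} = 2 G \left(-14 + u\right)$
$K = 3 \sqrt{95}$ ($K = \sqrt{41 + 2 \left(-11\right) \left(-14 - 23\right)} = \sqrt{41 + 2 \left(-11\right) \left(-37\right)} = \sqrt{41 + 814} = \sqrt{855} = 3 \sqrt{95} \approx 29.24$)
$-52 + h{\left(13 \right)} K = -52 + \frac{3 \sqrt{95}}{19 + 13} = -52 + \frac{3 \sqrt{95}}{32}$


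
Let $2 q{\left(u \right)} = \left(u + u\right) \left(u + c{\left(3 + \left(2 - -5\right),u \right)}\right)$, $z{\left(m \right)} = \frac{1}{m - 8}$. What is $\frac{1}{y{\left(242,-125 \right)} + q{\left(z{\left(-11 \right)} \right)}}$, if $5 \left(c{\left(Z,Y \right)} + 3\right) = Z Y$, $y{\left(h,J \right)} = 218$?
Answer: $\frac{361}{78758} \approx 0.0045837$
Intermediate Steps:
$z{\left(m \right)} = \frac{1}{-8 + m}$
$c{\left(Z,Y \right)} = -3 + \frac{Y Z}{5}$ ($c{\left(Z,Y \right)} = -3 + \frac{Z Y}{5} = -3 + \frac{Y Z}{5}$)
$q{\left(u \right)} = u \left(-3 + 3 u\right)$ ($q{\left(u \right)} = \frac{\left(u + u\right) \left(u + \left(-3 + \frac{u \left(3 + \left(2 - -5\right)\right)}{5}\right)\right)}{2} = \frac{2 u \left(u + \left(-3 + \frac{u \left(3 + \left(2 + 5\right)\right)}{5}\right)\right)}{2} = \frac{2 u \left(u + \left(-3 + \frac{u \left(3 + 7\right)}{5}\right)\right)}{2} = \frac{2 u \left(u + \left(-3 + \frac{1}{5} u 10\right)\right)}{2} = \frac{2 u \left(u + \left(-3 + 2 u\right)\right)}{2} = \frac{2 u \left(-3 + 3 u\right)}{2} = u \left(-3 + 3 u\right)$)
$\frac{1}{y{\left(242,-125 \right)} + q{\left(z{\left(-11 \right)} \right)}} = \frac{1}{218 + \frac{3 \left(-1 + \frac{1}{-8 - 11}\right)}{-8 - 11}} = \frac{1}{218 + \frac{3 \left(-1 + \frac{1}{-19}\right)}{-19}} = \frac{1}{218 + 3 \left(- \frac{1}{19}\right) \left(-1 - \frac{1}{19}\right)} = \frac{1}{218 + 3 \left(- \frac{1}{19}\right) \left(- \frac{20}{19}\right)} = \frac{1}{218 + \frac{60}{361}} = \frac{1}{\frac{78758}{361}} = \frac{361}{78758}$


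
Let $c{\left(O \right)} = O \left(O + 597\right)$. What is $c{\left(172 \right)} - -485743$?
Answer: $618011$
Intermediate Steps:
$c{\left(O \right)} = O \left(597 + O\right)$
$c{\left(172 \right)} - -485743 = 172 \left(597 + 172\right) - -485743 = 172 \cdot 769 + 485743 = 132268 + 485743 = 618011$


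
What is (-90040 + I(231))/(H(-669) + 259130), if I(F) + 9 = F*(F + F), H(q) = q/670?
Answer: 11170910/173616431 ≈ 0.064342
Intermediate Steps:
H(q) = q/670 (H(q) = q*(1/670) = q/670)
I(F) = -9 + 2*F² (I(F) = -9 + F*(F + F) = -9 + F*(2*F) = -9 + 2*F²)
(-90040 + I(231))/(H(-669) + 259130) = (-90040 + (-9 + 2*231²))/((1/670)*(-669) + 259130) = (-90040 + (-9 + 2*53361))/(-669/670 + 259130) = (-90040 + (-9 + 106722))/(173616431/670) = (-90040 + 106713)*(670/173616431) = 16673*(670/173616431) = 11170910/173616431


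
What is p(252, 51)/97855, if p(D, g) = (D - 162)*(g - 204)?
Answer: -2754/19571 ≈ -0.14072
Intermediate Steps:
p(D, g) = (-204 + g)*(-162 + D) (p(D, g) = (-162 + D)*(-204 + g) = (-204 + g)*(-162 + D))
p(252, 51)/97855 = (33048 - 204*252 - 162*51 + 252*51)/97855 = (33048 - 51408 - 8262 + 12852)*(1/97855) = -13770*1/97855 = -2754/19571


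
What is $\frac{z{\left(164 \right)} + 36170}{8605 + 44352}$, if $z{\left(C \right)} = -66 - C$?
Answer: $\frac{35940}{52957} \approx 0.67866$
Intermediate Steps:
$\frac{z{\left(164 \right)} + 36170}{8605 + 44352} = \frac{\left(-66 - 164\right) + 36170}{8605 + 44352} = \frac{\left(-66 - 164\right) + 36170}{52957} = \left(-230 + 36170\right) \frac{1}{52957} = 35940 \cdot \frac{1}{52957} = \frac{35940}{52957}$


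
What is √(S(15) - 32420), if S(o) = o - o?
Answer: 2*I*√8105 ≈ 180.06*I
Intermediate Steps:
S(o) = 0
√(S(15) - 32420) = √(0 - 32420) = √(-32420) = 2*I*√8105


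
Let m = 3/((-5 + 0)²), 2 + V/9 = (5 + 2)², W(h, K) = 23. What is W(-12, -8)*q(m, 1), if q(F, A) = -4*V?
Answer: -38916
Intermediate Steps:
V = 423 (V = -18 + 9*(5 + 2)² = -18 + 9*7² = -18 + 9*49 = -18 + 441 = 423)
m = 3/25 (m = 3/((-5)²) = 3/25 ≈ 0.12000)
q(F, A) = -1692 (q(F, A) = -4*423 = -1692)
W(-12, -8)*q(m, 1) = 23*(-1692) = -38916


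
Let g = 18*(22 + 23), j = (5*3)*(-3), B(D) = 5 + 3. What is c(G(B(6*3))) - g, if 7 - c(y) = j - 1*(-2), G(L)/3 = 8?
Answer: -760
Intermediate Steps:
B(D) = 8
j = -45 (j = 15*(-3) = -45)
G(L) = 24 (G(L) = 3*8 = 24)
c(y) = 50 (c(y) = 7 - (-45 - 1*(-2)) = 7 - (-45 + 2) = 7 - 1*(-43) = 7 + 43 = 50)
g = 810 (g = 18*45 = 810)
c(G(B(6*3))) - g = 50 - 1*810 = 50 - 810 = -760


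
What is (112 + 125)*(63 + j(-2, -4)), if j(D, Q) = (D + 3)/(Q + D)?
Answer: 29783/2 ≈ 14892.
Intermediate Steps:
j(D, Q) = (3 + D)/(D + Q)
(112 + 125)*(63 + j(-2, -4)) = (112 + 125)*(63 + (3 - 2)/(-2 - 4)) = 237*(63 + 1/(-6)) = 237*(63 - ⅙*1) = 237*(63 - ⅙) = 237*(377/6) = 29783/2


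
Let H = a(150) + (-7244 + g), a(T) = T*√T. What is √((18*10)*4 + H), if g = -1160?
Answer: √(-7684 + 750*√6) ≈ 76.465*I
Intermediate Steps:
a(T) = T^(3/2)
H = -8404 + 750*√6 (H = 150^(3/2) + (-7244 - 1160) = 750*√6 - 8404 = -8404 + 750*√6 ≈ -6566.9)
√((18*10)*4 + H) = √((18*10)*4 + (-8404 + 750*√6)) = √(180*4 + (-8404 + 750*√6)) = √(720 + (-8404 + 750*√6)) = √(-7684 + 750*√6)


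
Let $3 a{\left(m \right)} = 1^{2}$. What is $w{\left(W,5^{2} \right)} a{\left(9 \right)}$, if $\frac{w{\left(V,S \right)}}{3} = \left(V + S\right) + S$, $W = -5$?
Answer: $45$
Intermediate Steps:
$w{\left(V,S \right)} = 3 V + 6 S$ ($w{\left(V,S \right)} = 3 \left(\left(V + S\right) + S\right) = 3 \left(\left(S + V\right) + S\right) = 3 \left(V + 2 S\right) = 3 V + 6 S$)
$a{\left(m \right)} = \frac{1}{3}$ ($a{\left(m \right)} = \frac{1^{2}}{3} = \frac{1}{3} \cdot 1 = \frac{1}{3}$)
$w{\left(W,5^{2} \right)} a{\left(9 \right)} = \left(3 \left(-5\right) + 6 \cdot 5^{2}\right) \frac{1}{3} = \left(-15 + 6 \cdot 25\right) \frac{1}{3} = \left(-15 + 150\right) \frac{1}{3} = 135 \cdot \frac{1}{3} = 45$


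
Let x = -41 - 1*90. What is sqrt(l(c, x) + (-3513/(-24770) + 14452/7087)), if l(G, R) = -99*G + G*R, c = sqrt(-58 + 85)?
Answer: sqrt(67211379201968290 - 21263070024729069000*sqrt(3))/175544990 ≈ 34.539*I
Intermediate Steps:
x = -131 (x = -41 - 90 = -131)
c = 3*sqrt(3) (c = sqrt(27) = 3*sqrt(3) ≈ 5.1962)
sqrt(l(c, x) + (-3513/(-24770) + 14452/7087)) = sqrt((3*sqrt(3))*(-99 - 131) + (-3513/(-24770) + 14452/7087)) = sqrt((3*sqrt(3))*(-230) + (-3513*(-1/24770) + 14452*(1/7087))) = sqrt(-690*sqrt(3) + (3513/24770 + 14452/7087)) = sqrt(-690*sqrt(3) + 382872671/175544990) = sqrt(382872671/175544990 - 690*sqrt(3))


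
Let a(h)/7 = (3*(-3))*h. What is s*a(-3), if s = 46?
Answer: 8694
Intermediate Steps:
a(h) = -63*h (a(h) = 7*((3*(-3))*h) = 7*(-9*h) = -63*h)
s*a(-3) = 46*(-63*(-3)) = 46*189 = 8694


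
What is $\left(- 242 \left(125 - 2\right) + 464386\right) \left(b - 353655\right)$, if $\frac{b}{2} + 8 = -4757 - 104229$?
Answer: $-248447480660$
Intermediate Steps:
$b = -217988$ ($b = -16 + 2 \left(-4757 - 104229\right) = -16 + 2 \left(-108986\right) = -16 - 217972 = -217988$)
$\left(- 242 \left(125 - 2\right) + 464386\right) \left(b - 353655\right) = \left(- 242 \left(125 - 2\right) + 464386\right) \left(-217988 - 353655\right) = \left(\left(-242\right) 123 + 464386\right) \left(-571643\right) = \left(-29766 + 464386\right) \left(-571643\right) = 434620 \left(-571643\right) = -248447480660$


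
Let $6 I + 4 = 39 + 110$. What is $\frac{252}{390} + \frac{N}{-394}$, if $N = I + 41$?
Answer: $\frac{73873}{153660} \approx 0.48076$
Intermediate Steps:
$I = \frac{145}{6}$ ($I = - \frac{2}{3} + \frac{39 + 110}{6} = - \frac{2}{3} + \frac{1}{6} \cdot 149 = - \frac{2}{3} + \frac{149}{6} = \frac{145}{6} \approx 24.167$)
$N = \frac{391}{6}$ ($N = \frac{145}{6} + 41 = \frac{391}{6} \approx 65.167$)
$\frac{252}{390} + \frac{N}{-394} = \frac{252}{390} + \frac{391}{6 \left(-394\right)} = 252 \cdot \frac{1}{390} + \frac{391}{6} \left(- \frac{1}{394}\right) = \frac{42}{65} - \frac{391}{2364} = \frac{73873}{153660}$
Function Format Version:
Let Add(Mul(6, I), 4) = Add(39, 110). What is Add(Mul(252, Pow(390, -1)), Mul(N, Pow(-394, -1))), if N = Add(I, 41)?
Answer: Rational(73873, 153660) ≈ 0.48076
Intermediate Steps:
I = Rational(145, 6) (I = Add(Rational(-2, 3), Mul(Rational(1, 6), Add(39, 110))) = Add(Rational(-2, 3), Mul(Rational(1, 6), 149)) = Add(Rational(-2, 3), Rational(149, 6)) = Rational(145, 6) ≈ 24.167)
N = Rational(391, 6) (N = Add(Rational(145, 6), 41) = Rational(391, 6) ≈ 65.167)
Add(Mul(252, Pow(390, -1)), Mul(N, Pow(-394, -1))) = Add(Mul(252, Pow(390, -1)), Mul(Rational(391, 6), Pow(-394, -1))) = Add(Mul(252, Rational(1, 390)), Mul(Rational(391, 6), Rational(-1, 394))) = Add(Rational(42, 65), Rational(-391, 2364)) = Rational(73873, 153660)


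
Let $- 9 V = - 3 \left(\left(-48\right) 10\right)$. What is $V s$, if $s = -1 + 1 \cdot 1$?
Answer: $0$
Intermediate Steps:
$s = 0$ ($s = -1 + 1 = 0$)
$V = -160$ ($V = - \frac{\left(-3\right) \left(\left(-48\right) 10\right)}{9} = - \frac{\left(-3\right) \left(-480\right)}{9} = \left(- \frac{1}{9}\right) 1440 = -160$)
$V s = \left(-160\right) 0 = 0$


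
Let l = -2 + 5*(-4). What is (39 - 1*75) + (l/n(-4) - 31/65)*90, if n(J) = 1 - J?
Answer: -6174/13 ≈ -474.92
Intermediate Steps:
l = -22 (l = -2 - 20 = -22)
(39 - 1*75) + (l/n(-4) - 31/65)*90 = (39 - 1*75) + (-22/(1 - 1*(-4)) - 31/65)*90 = (39 - 75) + (-22/(1 + 4) - 31*1/65)*90 = -36 + (-22/5 - 31/65)*90 = -36 - 317/65*90 = -36 - 5706/13 = -6174/13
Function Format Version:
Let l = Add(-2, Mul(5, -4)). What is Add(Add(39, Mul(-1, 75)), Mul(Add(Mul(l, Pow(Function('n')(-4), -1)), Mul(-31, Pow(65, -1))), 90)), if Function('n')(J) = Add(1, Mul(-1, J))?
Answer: Rational(-6174, 13) ≈ -474.92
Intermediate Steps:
l = -22 (l = Add(-2, -20) = -22)
Add(Add(39, Mul(-1, 75)), Mul(Add(Mul(l, Pow(Function('n')(-4), -1)), Mul(-31, Pow(65, -1))), 90)) = Add(Add(39, Mul(-1, 75)), Mul(Add(Mul(-22, Pow(Add(1, Mul(-1, -4)), -1)), Mul(-31, Pow(65, -1))), 90)) = Add(Add(39, -75), Mul(Add(Mul(-22, Pow(Add(1, 4), -1)), Mul(-31, Rational(1, 65))), 90)) = Add(-36, Mul(Add(Mul(-22, Pow(5, -1)), Rational(-31, 65)), 90)) = Add(-36, Mul(Add(Mul(-22, Rational(1, 5)), Rational(-31, 65)), 90)) = Add(-36, Mul(Add(Rational(-22, 5), Rational(-31, 65)), 90)) = Add(-36, Mul(Rational(-317, 65), 90)) = Add(-36, Rational(-5706, 13)) = Rational(-6174, 13)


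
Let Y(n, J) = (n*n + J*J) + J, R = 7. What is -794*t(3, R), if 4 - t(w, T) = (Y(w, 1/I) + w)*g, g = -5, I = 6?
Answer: -928583/18 ≈ -51588.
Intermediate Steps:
Y(n, J) = J + J² + n² (Y(n, J) = (n² + J²) + J = (J² + n²) + J = J + J² + n²)
t(w, T) = 179/36 + 5*w + 5*w² (t(w, T) = 4 - ((1/6 + (1/6)² + w²) + w)*(-5) = 4 - ((⅙ + (⅙)² + w²) + w)*(-5) = 4 - ((⅙ + 1/36 + w²) + w)*(-5) = 4 - ((7/36 + w²) + w)*(-5) = 4 - (7/36 + w + w²)*(-5) = 4 - (-35/36 - 5*w - 5*w²) = 4 + (35/36 + 5*w + 5*w²) = 179/36 + 5*w + 5*w²)
-794*t(3, R) = -794*(179/36 + 5*3 + 5*3²) = -794*(179/36 + 15 + 5*9) = -794*(179/36 + 15 + 45) = -794*2339/36 = -928583/18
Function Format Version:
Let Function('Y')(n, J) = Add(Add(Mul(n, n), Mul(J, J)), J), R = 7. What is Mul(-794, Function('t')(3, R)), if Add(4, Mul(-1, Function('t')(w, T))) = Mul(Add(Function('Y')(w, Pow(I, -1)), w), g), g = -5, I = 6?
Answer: Rational(-928583, 18) ≈ -51588.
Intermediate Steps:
Function('Y')(n, J) = Add(J, Pow(J, 2), Pow(n, 2)) (Function('Y')(n, J) = Add(Add(Pow(n, 2), Pow(J, 2)), J) = Add(Add(Pow(J, 2), Pow(n, 2)), J) = Add(J, Pow(J, 2), Pow(n, 2)))
Function('t')(w, T) = Add(Rational(179, 36), Mul(5, w), Mul(5, Pow(w, 2))) (Function('t')(w, T) = Add(4, Mul(-1, Mul(Add(Add(Pow(6, -1), Pow(Pow(6, -1), 2), Pow(w, 2)), w), -5))) = Add(4, Mul(-1, Mul(Add(Add(Rational(1, 6), Pow(Rational(1, 6), 2), Pow(w, 2)), w), -5))) = Add(4, Mul(-1, Mul(Add(Add(Rational(1, 6), Rational(1, 36), Pow(w, 2)), w), -5))) = Add(4, Mul(-1, Mul(Add(Add(Rational(7, 36), Pow(w, 2)), w), -5))) = Add(4, Mul(-1, Mul(Add(Rational(7, 36), w, Pow(w, 2)), -5))) = Add(4, Mul(-1, Add(Rational(-35, 36), Mul(-5, w), Mul(-5, Pow(w, 2))))) = Add(4, Add(Rational(35, 36), Mul(5, w), Mul(5, Pow(w, 2)))) = Add(Rational(179, 36), Mul(5, w), Mul(5, Pow(w, 2))))
Mul(-794, Function('t')(3, R)) = Mul(-794, Add(Rational(179, 36), Mul(5, 3), Mul(5, Pow(3, 2)))) = Mul(-794, Add(Rational(179, 36), 15, Mul(5, 9))) = Mul(-794, Add(Rational(179, 36), 15, 45)) = Mul(-794, Rational(2339, 36)) = Rational(-928583, 18)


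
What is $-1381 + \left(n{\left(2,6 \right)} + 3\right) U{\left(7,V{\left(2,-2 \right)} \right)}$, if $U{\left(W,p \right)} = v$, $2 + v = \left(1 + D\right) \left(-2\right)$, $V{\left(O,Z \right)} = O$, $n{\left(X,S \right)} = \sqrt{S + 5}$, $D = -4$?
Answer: $-1369 + 4 \sqrt{11} \approx -1355.7$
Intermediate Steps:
$n{\left(X,S \right)} = \sqrt{5 + S}$
$v = 4$ ($v = -2 + \left(1 - 4\right) \left(-2\right) = -2 - -6 = -2 + 6 = 4$)
$U{\left(W,p \right)} = 4$
$-1381 + \left(n{\left(2,6 \right)} + 3\right) U{\left(7,V{\left(2,-2 \right)} \right)} = -1381 + \left(\sqrt{5 + 6} + 3\right) 4 = -1381 + \left(\sqrt{11} + 3\right) 4 = -1381 + \left(3 + \sqrt{11}\right) 4 = -1381 + \left(12 + 4 \sqrt{11}\right) = -1369 + 4 \sqrt{11}$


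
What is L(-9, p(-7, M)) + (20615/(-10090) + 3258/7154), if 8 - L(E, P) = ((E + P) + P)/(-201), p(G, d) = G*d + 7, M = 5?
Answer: 8834379149/1450895586 ≈ 6.0889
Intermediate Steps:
p(G, d) = 7 + G*d
L(E, P) = 8 + E/201 + 2*P/201 (L(E, P) = 8 - ((E + P) + P)/(-201) = 8 - (E + 2*P)*(-1)/201 = 8 - (-2*P/201 - E/201) = 8 + (E/201 + 2*P/201) = 8 + E/201 + 2*P/201)
L(-9, p(-7, M)) + (20615/(-10090) + 3258/7154) = (8 + (1/201)*(-9) + 2*(7 - 7*5)/201) + (20615/(-10090) + 3258/7154) = (8 - 3/67 + 2*(7 - 35)/201) + (20615*(-1/10090) + 3258*(1/7154)) = (8 - 3/67 + (2/201)*(-28)) + (-4123/2018 + 1629/3577) = (8 - 3/67 - 56/201) - 11460649/7218386 = 1543/201 - 11460649/7218386 = 8834379149/1450895586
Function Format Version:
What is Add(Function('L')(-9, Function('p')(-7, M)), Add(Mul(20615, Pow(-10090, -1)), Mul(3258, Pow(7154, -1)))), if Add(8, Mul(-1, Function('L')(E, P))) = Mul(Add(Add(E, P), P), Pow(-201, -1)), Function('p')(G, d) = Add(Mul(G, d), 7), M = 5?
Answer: Rational(8834379149, 1450895586) ≈ 6.0889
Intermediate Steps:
Function('p')(G, d) = Add(7, Mul(G, d))
Function('L')(E, P) = Add(8, Mul(Rational(1, 201), E), Mul(Rational(2, 201), P)) (Function('L')(E, P) = Add(8, Mul(-1, Mul(Add(Add(E, P), P), Pow(-201, -1)))) = Add(8, Mul(-1, Mul(Add(E, Mul(2, P)), Rational(-1, 201)))) = Add(8, Mul(-1, Add(Mul(Rational(-2, 201), P), Mul(Rational(-1, 201), E)))) = Add(8, Add(Mul(Rational(1, 201), E), Mul(Rational(2, 201), P))) = Add(8, Mul(Rational(1, 201), E), Mul(Rational(2, 201), P)))
Add(Function('L')(-9, Function('p')(-7, M)), Add(Mul(20615, Pow(-10090, -1)), Mul(3258, Pow(7154, -1)))) = Add(Add(8, Mul(Rational(1, 201), -9), Mul(Rational(2, 201), Add(7, Mul(-7, 5)))), Add(Mul(20615, Pow(-10090, -1)), Mul(3258, Pow(7154, -1)))) = Add(Add(8, Rational(-3, 67), Mul(Rational(2, 201), Add(7, -35))), Add(Mul(20615, Rational(-1, 10090)), Mul(3258, Rational(1, 7154)))) = Add(Add(8, Rational(-3, 67), Mul(Rational(2, 201), -28)), Add(Rational(-4123, 2018), Rational(1629, 3577))) = Add(Add(8, Rational(-3, 67), Rational(-56, 201)), Rational(-11460649, 7218386)) = Add(Rational(1543, 201), Rational(-11460649, 7218386)) = Rational(8834379149, 1450895586)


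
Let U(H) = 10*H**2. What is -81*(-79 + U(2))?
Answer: 3159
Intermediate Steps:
-81*(-79 + U(2)) = -81*(-79 + 10*2**2) = -81*(-79 + 10*4) = -81*(-79 + 40) = -81*(-39) = 3159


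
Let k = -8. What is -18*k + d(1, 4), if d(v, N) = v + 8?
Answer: 153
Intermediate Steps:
d(v, N) = 8 + v
-18*k + d(1, 4) = -18*(-8) + (8 + 1) = 144 + 9 = 153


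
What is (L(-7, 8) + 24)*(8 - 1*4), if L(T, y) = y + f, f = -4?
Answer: 112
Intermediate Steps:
L(T, y) = -4 + y (L(T, y) = y - 4 = -4 + y)
(L(-7, 8) + 24)*(8 - 1*4) = ((-4 + 8) + 24)*(8 - 1*4) = (4 + 24)*(8 - 4) = 28*4 = 112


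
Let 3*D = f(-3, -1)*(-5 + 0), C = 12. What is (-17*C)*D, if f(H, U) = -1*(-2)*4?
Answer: 2720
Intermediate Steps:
f(H, U) = 8 (f(H, U) = 2*4 = 8)
D = -40/3 (D = (8*(-5 + 0))/3 = (8*(-5))/3 = (⅓)*(-40) = -40/3 ≈ -13.333)
(-17*C)*D = -17*12*(-40/3) = -204*(-40/3) = 2720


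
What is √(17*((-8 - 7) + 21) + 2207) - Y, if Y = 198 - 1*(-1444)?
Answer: -1642 + √2309 ≈ -1593.9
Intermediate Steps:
Y = 1642 (Y = 198 + 1444 = 1642)
√(17*((-8 - 7) + 21) + 2207) - Y = √(17*((-8 - 7) + 21) + 2207) - 1*1642 = √(17*(-15 + 21) + 2207) - 1642 = √(17*6 + 2207) - 1642 = √(102 + 2207) - 1642 = √2309 - 1642 = -1642 + √2309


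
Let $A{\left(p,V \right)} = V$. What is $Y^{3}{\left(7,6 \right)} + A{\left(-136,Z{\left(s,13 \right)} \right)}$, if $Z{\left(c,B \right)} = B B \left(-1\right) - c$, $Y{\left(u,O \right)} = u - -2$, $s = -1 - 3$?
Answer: $564$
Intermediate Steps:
$s = -4$ ($s = -1 - 3 = -4$)
$Y{\left(u,O \right)} = 2 + u$ ($Y{\left(u,O \right)} = u + 2 = 2 + u$)
$Z{\left(c,B \right)} = - c - B^{2}$ ($Z{\left(c,B \right)} = B^{2} \left(-1\right) - c = - B^{2} - c = - c - B^{2}$)
$Y^{3}{\left(7,6 \right)} + A{\left(-136,Z{\left(s,13 \right)} \right)} = \left(2 + 7\right)^{3} - 165 = 9^{3} + \left(4 - 169\right) = 729 + \left(4 - 169\right) = 729 - 165 = 564$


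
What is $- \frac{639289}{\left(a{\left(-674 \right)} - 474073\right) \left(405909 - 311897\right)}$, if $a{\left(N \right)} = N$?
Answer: $\frac{91327}{6375987852} \approx 1.4324 \cdot 10^{-5}$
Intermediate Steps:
$- \frac{639289}{\left(a{\left(-674 \right)} - 474073\right) \left(405909 - 311897\right)} = - \frac{639289}{\left(-674 - 474073\right) \left(405909 - 311897\right)} = - \frac{639289}{\left(-474747\right) \left(405909 - 311897\right)} = - \frac{639289}{\left(-474747\right) 94012} = - \frac{639289}{-44631914964} = \left(-639289\right) \left(- \frac{1}{44631914964}\right) = \frac{91327}{6375987852}$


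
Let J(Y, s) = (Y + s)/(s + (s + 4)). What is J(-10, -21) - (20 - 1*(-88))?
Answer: -4073/38 ≈ -107.18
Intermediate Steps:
J(Y, s) = (Y + s)/(4 + 2*s) (J(Y, s) = (Y + s)/(s + (4 + s)) = (Y + s)/(4 + 2*s))
J(-10, -21) - (20 - 1*(-88)) = (-10 - 21)/(2*(2 - 21)) - (20 - 1*(-88)) = (½)*(-31)/(-19) - (20 + 88) = (½)*(-1/19)*(-31) - 1*108 = 31/38 - 108 = -4073/38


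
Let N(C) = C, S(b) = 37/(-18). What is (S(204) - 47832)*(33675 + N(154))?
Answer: -29127208777/18 ≈ -1.6182e+9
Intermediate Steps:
S(b) = -37/18 (S(b) = 37*(-1/18) = -37/18)
(S(204) - 47832)*(33675 + N(154)) = (-37/18 - 47832)*(33675 + 154) = -861013/18*33829 = -29127208777/18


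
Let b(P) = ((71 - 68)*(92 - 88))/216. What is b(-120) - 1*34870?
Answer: -627659/18 ≈ -34870.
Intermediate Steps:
b(P) = 1/18 (b(P) = (3*4)*(1/216) = 12*(1/216) = 1/18)
b(-120) - 1*34870 = 1/18 - 1*34870 = 1/18 - 34870 = -627659/18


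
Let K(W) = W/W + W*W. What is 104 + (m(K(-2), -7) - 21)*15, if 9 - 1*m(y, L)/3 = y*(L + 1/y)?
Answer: 1724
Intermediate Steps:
K(W) = 1 + W²
m(y, L) = 27 - 3*y*(L + 1/y)
104 + (m(K(-2), -7) - 21)*15 = 104 + ((24 - 3*(-7)*(1 + (-2)²)) - 21)*15 = 104 + ((24 - 3*(-7)*(1 + 4)) - 21)*15 = 104 + ((24 - 3*(-7)*5) - 21)*15 = 104 + ((24 + 105) - 21)*15 = 104 + (129 - 21)*15 = 104 + 108*15 = 104 + 1620 = 1724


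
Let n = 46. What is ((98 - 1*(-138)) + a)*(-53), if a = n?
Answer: -14946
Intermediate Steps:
a = 46
((98 - 1*(-138)) + a)*(-53) = ((98 - 1*(-138)) + 46)*(-53) = ((98 + 138) + 46)*(-53) = (236 + 46)*(-53) = 282*(-53) = -14946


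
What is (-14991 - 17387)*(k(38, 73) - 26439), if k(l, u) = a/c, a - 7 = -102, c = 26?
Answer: 11130083201/13 ≈ 8.5616e+8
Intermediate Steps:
a = -95 (a = 7 - 102 = -95)
k(l, u) = -95/26
(-14991 - 17387)*(k(38, 73) - 26439) = (-14991 - 17387)*(-95/26 - 26439) = -32378*(-687509/26) = 11130083201/13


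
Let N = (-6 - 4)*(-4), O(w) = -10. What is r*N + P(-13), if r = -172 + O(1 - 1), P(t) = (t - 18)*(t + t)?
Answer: -6474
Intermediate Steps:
P(t) = 2*t*(-18 + t) (P(t) = (-18 + t)*(2*t) = 2*t*(-18 + t))
r = -182 (r = -172 - 10 = -182)
N = 40 (N = -10*(-4) = 40)
r*N + P(-13) = -182*40 + 2*(-13)*(-18 - 13) = -7280 + 2*(-13)*(-31) = -7280 + 806 = -6474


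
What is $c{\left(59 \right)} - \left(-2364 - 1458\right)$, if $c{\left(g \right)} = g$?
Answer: $3881$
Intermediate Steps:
$c{\left(59 \right)} - \left(-2364 - 1458\right) = 59 - \left(-2364 - 1458\right) = 59 - -3822 = 59 + 3822 = 3881$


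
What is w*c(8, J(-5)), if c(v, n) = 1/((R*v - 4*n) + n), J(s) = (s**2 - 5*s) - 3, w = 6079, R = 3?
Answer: -6079/117 ≈ -51.957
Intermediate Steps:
J(s) = -3 + s**2 - 5*s
c(v, n) = 1/(-3*n + 3*v) (c(v, n) = 1/((3*v - 4*n) + n) = 1/((-4*n + 3*v) + n) = 1/(-3*n + 3*v))
w*c(8, J(-5)) = 6079*(1/(3*(8 - (-3 + (-5)**2 - 5*(-5))))) = 6079*(1/(3*(8 - (-3 + 25 + 25)))) = 6079*(1/(3*(8 - 1*47))) = 6079*(1/(3*(8 - 47))) = 6079*((1/3)/(-39)) = 6079*((1/3)*(-1/39)) = 6079*(-1/117) = -6079/117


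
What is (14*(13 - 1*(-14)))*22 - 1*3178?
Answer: 5138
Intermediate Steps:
(14*(13 - 1*(-14)))*22 - 1*3178 = (14*(13 + 14))*22 - 3178 = (14*27)*22 - 3178 = 378*22 - 3178 = 8316 - 3178 = 5138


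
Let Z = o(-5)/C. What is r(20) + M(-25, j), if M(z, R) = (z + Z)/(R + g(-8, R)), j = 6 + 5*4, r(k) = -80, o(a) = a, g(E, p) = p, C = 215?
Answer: -44989/559 ≈ -80.481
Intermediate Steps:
Z = -1/43 (Z = -5/215 = -5*1/215 = -1/43 ≈ -0.023256)
j = 26 (j = 6 + 20 = 26)
M(z, R) = (-1/43 + z)/(2*R) (M(z, R) = (z - 1/43)/(R + R) = (-1/43 + z)/((2*R)) = (-1/43 + z)*(1/(2*R)) = (-1/43 + z)/(2*R))
r(20) + M(-25, j) = -80 + (1/86)*(-1 + 43*(-25))/26 = -80 + (1/86)*(1/26)*(-1 - 1075) = -80 + (1/86)*(1/26)*(-1076) = -80 - 269/559 = -44989/559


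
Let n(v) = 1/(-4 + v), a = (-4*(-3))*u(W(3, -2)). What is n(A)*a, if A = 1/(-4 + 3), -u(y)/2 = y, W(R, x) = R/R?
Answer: 24/5 ≈ 4.8000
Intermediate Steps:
W(R, x) = 1
u(y) = -2*y
A = -1 (A = 1/(-1) = -1)
a = -24 (a = (-4*(-3))*(-2*1) = 12*(-2) = -24)
n(A)*a = -24/(-4 - 1) = -24/(-5) = -⅕*(-24) = 24/5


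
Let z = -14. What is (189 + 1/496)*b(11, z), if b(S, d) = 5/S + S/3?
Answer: 1593665/2046 ≈ 778.92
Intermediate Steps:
b(S, d) = 5/S + S/3 (b(S, d) = 5/S + S*(1/3) = 5/S + S/3)
(189 + 1/496)*b(11, z) = (189 + 1/496)*(5/11 + (1/3)*11) = (189 + 1/496)*(5*(1/11) + 11/3) = 93745*(5/11 + 11/3)/496 = (93745/496)*(136/33) = 1593665/2046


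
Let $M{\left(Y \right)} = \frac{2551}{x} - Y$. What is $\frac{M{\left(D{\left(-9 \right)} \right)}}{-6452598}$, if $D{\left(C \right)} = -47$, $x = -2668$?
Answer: $- \frac{122845}{17215531464} \approx -7.1357 \cdot 10^{-6}$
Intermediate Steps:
$M{\left(Y \right)} = - \frac{2551}{2668} - Y$ ($M{\left(Y \right)} = \frac{2551}{-2668} - Y = 2551 \left(- \frac{1}{2668}\right) - Y = - \frac{2551}{2668} - Y$)
$\frac{M{\left(D{\left(-9 \right)} \right)}}{-6452598} = \frac{- \frac{2551}{2668} - -47}{-6452598} = \left(- \frac{2551}{2668} + 47\right) \left(- \frac{1}{6452598}\right) = \frac{122845}{2668} \left(- \frac{1}{6452598}\right) = - \frac{122845}{17215531464}$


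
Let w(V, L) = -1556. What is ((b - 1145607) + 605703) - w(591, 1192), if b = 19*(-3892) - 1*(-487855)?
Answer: -124441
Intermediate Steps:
b = 413907 (b = -73948 + 487855 = 413907)
((b - 1145607) + 605703) - w(591, 1192) = ((413907 - 1145607) + 605703) - 1*(-1556) = (-731700 + 605703) + 1556 = -125997 + 1556 = -124441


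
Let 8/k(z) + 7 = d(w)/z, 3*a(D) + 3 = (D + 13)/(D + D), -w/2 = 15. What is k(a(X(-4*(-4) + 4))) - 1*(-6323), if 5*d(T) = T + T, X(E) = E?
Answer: 1751703/277 ≈ 6323.8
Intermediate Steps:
w = -30 (w = -2*15 = -30)
d(T) = 2*T/5 (d(T) = (T + T)/5 = (2*T)/5 = 2*T/5)
a(D) = -1 + (13 + D)/(6*D) (a(D) = -1 + ((D + 13)/(D + D))/3 = -1 + ((13 + D)/((2*D)))/3 = -1 + ((13 + D)*(1/(2*D)))/3 = -1 + ((13 + D)/(2*D))/3 = -1 + (13 + D)/(6*D))
k(z) = 8/(-7 - 12/z) (k(z) = 8/(-7 + ((⅖)*(-30))/z) = 8/(-7 - 12/z))
k(a(X(-4*(-4) + 4))) - 1*(-6323) = -8*(13 - 5*(-4*(-4) + 4))/(6*(-4*(-4) + 4))/(12 + 7*((13 - 5*(-4*(-4) + 4))/(6*(-4*(-4) + 4)))) - 1*(-6323) = -8*(13 - 5*(16 + 4))/(6*(16 + 4))/(12 + 7*((13 - 5*(16 + 4))/(6*(16 + 4)))) + 6323 = -8*(⅙)*(13 - 5*20)/20/(12 + 7*((⅙)*(13 - 5*20)/20)) + 6323 = -8*(⅙)*(1/20)*(13 - 100)/(12 + 7*((⅙)*(1/20)*(13 - 100))) + 6323 = -8*(⅙)*(1/20)*(-87)/(12 + 7*((⅙)*(1/20)*(-87))) + 6323 = -8*(-29/40)/(12 + 7*(-29/40)) + 6323 = -8*(-29/40)/(12 - 203/40) + 6323 = -8*(-29/40)/277/40 + 6323 = -8*(-29/40)*40/277 + 6323 = 232/277 + 6323 = 1751703/277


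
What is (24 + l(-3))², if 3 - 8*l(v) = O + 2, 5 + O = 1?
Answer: 38809/64 ≈ 606.39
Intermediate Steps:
O = -4 (O = -5 + 1 = -4)
l(v) = 5/8 (l(v) = 3/8 - (-4 + 2)/8 = 3/8 - ⅛*(-2) = 3/8 + ¼ = 5/8)
(24 + l(-3))² = (24 + 5/8)² = (197/8)² = 38809/64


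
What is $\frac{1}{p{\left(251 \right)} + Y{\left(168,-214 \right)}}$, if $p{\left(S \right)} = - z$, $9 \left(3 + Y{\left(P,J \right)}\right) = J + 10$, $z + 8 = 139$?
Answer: $- \frac{3}{470} \approx -0.006383$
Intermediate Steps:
$z = 131$ ($z = -8 + 139 = 131$)
$Y{\left(P,J \right)} = - \frac{17}{9} + \frac{J}{9}$ ($Y{\left(P,J \right)} = -3 + \frac{J + 10}{9} = -3 + \frac{10 + J}{9} = -3 + \left(\frac{10}{9} + \frac{J}{9}\right) = - \frac{17}{9} + \frac{J}{9}$)
$p{\left(S \right)} = -131$ ($p{\left(S \right)} = \left(-1\right) 131 = -131$)
$\frac{1}{p{\left(251 \right)} + Y{\left(168,-214 \right)}} = \frac{1}{-131 + \left(- \frac{17}{9} + \frac{1}{9} \left(-214\right)\right)} = \frac{1}{-131 - \frac{77}{3}} = \frac{1}{- \frac{470}{3}} = - \frac{3}{470}$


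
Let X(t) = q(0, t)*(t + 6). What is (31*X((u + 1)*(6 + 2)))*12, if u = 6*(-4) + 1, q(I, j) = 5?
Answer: -316200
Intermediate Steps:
u = -23 (u = -24 + 1 = -23)
X(t) = 30 + 5*t (X(t) = 5*(t + 6) = 5*(6 + t) = 30 + 5*t)
(31*X((u + 1)*(6 + 2)))*12 = (31*(30 + 5*((-23 + 1)*(6 + 2))))*12 = (31*(30 + 5*(-22*8)))*12 = (31*(30 + 5*(-176)))*12 = (31*(30 - 880))*12 = (31*(-850))*12 = -26350*12 = -316200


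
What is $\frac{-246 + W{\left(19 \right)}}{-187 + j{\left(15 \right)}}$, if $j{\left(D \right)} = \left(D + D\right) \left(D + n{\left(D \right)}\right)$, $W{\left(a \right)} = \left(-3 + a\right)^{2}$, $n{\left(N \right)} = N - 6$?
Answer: $\frac{10}{533} \approx 0.018762$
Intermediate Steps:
$n{\left(N \right)} = -6 + N$ ($n{\left(N \right)} = N - 6 = -6 + N$)
$j{\left(D \right)} = 2 D \left(-6 + 2 D\right)$ ($j{\left(D \right)} = \left(D + D\right) \left(D + \left(-6 + D\right)\right) = 2 D \left(-6 + 2 D\right)$)
$\frac{-246 + W{\left(19 \right)}}{-187 + j{\left(15 \right)}} = \frac{-246 + \left(-3 + 19\right)^{2}}{-187 + 4 \cdot 15 \left(-3 + 15\right)} = \frac{-246 + 16^{2}}{-187 + 4 \cdot 15 \cdot 12} = \frac{-246 + 256}{-187 + 720} = \frac{10}{533}$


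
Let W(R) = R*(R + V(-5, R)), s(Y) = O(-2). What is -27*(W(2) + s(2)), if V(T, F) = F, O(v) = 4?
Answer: -324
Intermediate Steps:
s(Y) = 4
W(R) = 2*R² (W(R) = R*(R + R) = R*(2*R) = 2*R²)
-27*(W(2) + s(2)) = -27*(2*2² + 4) = -27*(2*4 + 4) = -27*(8 + 4) = -27*12 = -324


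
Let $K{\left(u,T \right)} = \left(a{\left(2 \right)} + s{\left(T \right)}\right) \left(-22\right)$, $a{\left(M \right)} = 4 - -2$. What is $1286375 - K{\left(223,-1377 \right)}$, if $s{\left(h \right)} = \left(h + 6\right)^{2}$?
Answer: $42638609$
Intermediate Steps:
$a{\left(M \right)} = 6$ ($a{\left(M \right)} = 4 + 2 = 6$)
$s{\left(h \right)} = \left(6 + h\right)^{2}$
$K{\left(u,T \right)} = -132 - 22 \left(6 + T\right)^{2}$ ($K{\left(u,T \right)} = \left(6 + \left(6 + T\right)^{2}\right) \left(-22\right) = -132 - 22 \left(6 + T\right)^{2}$)
$1286375 - K{\left(223,-1377 \right)} = 1286375 - \left(-132 - 22 \left(6 - 1377\right)^{2}\right) = 1286375 - \left(-132 - 22 \left(-1371\right)^{2}\right) = 1286375 - \left(-132 - 41352102\right) = 1286375 - -41352234 = 1286375 + 41352234 = 42638609$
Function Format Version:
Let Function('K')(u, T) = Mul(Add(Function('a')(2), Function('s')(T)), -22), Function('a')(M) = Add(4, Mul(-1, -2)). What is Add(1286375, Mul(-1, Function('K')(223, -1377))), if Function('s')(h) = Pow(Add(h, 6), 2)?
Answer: 42638609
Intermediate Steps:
Function('a')(M) = 6 (Function('a')(M) = Add(4, 2) = 6)
Function('s')(h) = Pow(Add(6, h), 2)
Function('K')(u, T) = Add(-132, Mul(-22, Pow(Add(6, T), 2))) (Function('K')(u, T) = Mul(Add(6, Pow(Add(6, T), 2)), -22) = Add(-132, Mul(-22, Pow(Add(6, T), 2))))
Add(1286375, Mul(-1, Function('K')(223, -1377))) = Add(1286375, Mul(-1, Add(-132, Mul(-22, Pow(Add(6, -1377), 2))))) = Add(1286375, Mul(-1, Add(-132, Mul(-22, Pow(-1371, 2))))) = Add(1286375, Mul(-1, Add(-132, Mul(-22, 1879641)))) = Add(1286375, Mul(-1, Add(-132, -41352102))) = Add(1286375, Mul(-1, -41352234)) = Add(1286375, 41352234) = 42638609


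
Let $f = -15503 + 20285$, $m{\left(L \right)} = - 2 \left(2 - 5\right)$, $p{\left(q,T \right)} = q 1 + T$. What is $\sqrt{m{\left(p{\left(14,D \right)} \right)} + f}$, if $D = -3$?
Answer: $6 \sqrt{133} \approx 69.195$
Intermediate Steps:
$p{\left(q,T \right)} = T + q$ ($p{\left(q,T \right)} = q + T = T + q$)
$m{\left(L \right)} = 6$ ($m{\left(L \right)} = \left(-2\right) \left(-3\right) = 6$)
$f = 4782$
$\sqrt{m{\left(p{\left(14,D \right)} \right)} + f} = \sqrt{6 + 4782} = \sqrt{4788} = 6 \sqrt{133}$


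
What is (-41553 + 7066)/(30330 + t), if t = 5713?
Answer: -34487/36043 ≈ -0.95683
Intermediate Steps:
(-41553 + 7066)/(30330 + t) = (-41553 + 7066)/(30330 + 5713) = -34487/36043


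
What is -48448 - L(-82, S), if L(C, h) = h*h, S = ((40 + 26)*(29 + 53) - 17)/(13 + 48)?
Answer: -209381033/3721 ≈ -56270.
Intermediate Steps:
S = 5395/61 (S = (66*82 - 17)/61 = (5412 - 17)*(1/61) = 5395*(1/61) = 5395/61 ≈ 88.443)
L(C, h) = h²
-48448 - L(-82, S) = -48448 - (5395/61)² = -48448 - 1*29106025/3721 = -48448 - 29106025/3721 = -209381033/3721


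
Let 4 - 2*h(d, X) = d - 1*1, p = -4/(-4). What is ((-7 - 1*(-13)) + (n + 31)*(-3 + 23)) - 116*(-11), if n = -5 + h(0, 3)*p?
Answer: 1852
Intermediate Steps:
p = 1 (p = -4*(-¼) = 1)
h(d, X) = 5/2 - d/2 (h(d, X) = 2 - (d - 1*1)/2 = 2 - (d - 1)/2 = 2 - (-1 + d)/2 = 2 + (½ - d/2) = 5/2 - d/2)
n = -5/2 (n = -5 + (5/2 - ½*0)*1 = -5 + (5/2 + 0)*1 = -5 + (5/2)*1 = -5 + 5/2 = -5/2 ≈ -2.5000)
((-7 - 1*(-13)) + (n + 31)*(-3 + 23)) - 116*(-11) = ((-7 - 1*(-13)) + (-5/2 + 31)*(-3 + 23)) - 116*(-11) = ((-7 + 13) + (57/2)*20) + 1276 = (6 + 570) + 1276 = 576 + 1276 = 1852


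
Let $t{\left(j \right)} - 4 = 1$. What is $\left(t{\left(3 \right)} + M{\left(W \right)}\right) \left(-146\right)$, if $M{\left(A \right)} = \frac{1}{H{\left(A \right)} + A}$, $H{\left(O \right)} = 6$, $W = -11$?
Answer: $- \frac{3504}{5} \approx -700.8$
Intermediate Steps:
$t{\left(j \right)} = 5$ ($t{\left(j \right)} = 4 + 1 = 5$)
$M{\left(A \right)} = \frac{1}{6 + A}$
$\left(t{\left(3 \right)} + M{\left(W \right)}\right) \left(-146\right) = \left(5 + \frac{1}{6 - 11}\right) \left(-146\right) = \left(5 + \frac{1}{-5}\right) \left(-146\right) = \left(5 - \frac{1}{5}\right) \left(-146\right) = \frac{24}{5} \left(-146\right) = - \frac{3504}{5}$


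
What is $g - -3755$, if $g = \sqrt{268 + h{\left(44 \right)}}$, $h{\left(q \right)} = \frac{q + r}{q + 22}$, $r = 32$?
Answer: $3755 + \frac{\sqrt{293106}}{33} \approx 3771.4$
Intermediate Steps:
$h{\left(q \right)} = \frac{32 + q}{22 + q}$ ($h{\left(q \right)} = \frac{q + 32}{q + 22} = \frac{32 + q}{22 + q}$)
$g = \frac{\sqrt{293106}}{33}$ ($g = \sqrt{268 + \frac{32 + 44}{22 + 44}} = \sqrt{268 + \frac{1}{66} \cdot 76} = \sqrt{268 + \frac{38}{33}} = \sqrt{\frac{8882}{33}} = \frac{\sqrt{293106}}{33} \approx 16.406$)
$g - -3755 = \frac{\sqrt{293106}}{33} - -3755 = \frac{\sqrt{293106}}{33} + 3755 = 3755 + \frac{\sqrt{293106}}{33}$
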